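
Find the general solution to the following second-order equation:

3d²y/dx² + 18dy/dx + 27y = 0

Characteristic equation: 3r² + 18r + 27 = 0
Divide by 3: r² + 6r + 9 = 0
Factored: (r + 3)² = 0
Repeated root: r = -3
General solution: y = (C₁ + C₂x)e^(-3x)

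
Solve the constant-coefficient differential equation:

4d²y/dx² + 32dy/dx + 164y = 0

Characteristic equation: 4r² + 32r + 164 = 0
Divide by 4: r² + 8r + 41 = 0
Roots: r = -4 ± 5i (complex conjugates)
General solution: y = e^(-4x)(C₁cos(5x) + C₂sin(5x))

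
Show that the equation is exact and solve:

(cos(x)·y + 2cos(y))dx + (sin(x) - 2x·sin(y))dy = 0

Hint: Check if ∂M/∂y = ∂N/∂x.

Verify exactness: ∂M/∂y = ∂N/∂x ✓
Find F(x,y) such that ∂F/∂x = M, ∂F/∂y = N
Solution: sin(x)·y + 2x·cos(y) = C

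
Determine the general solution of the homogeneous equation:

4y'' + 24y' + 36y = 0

Characteristic equation: 4r² + 24r + 36 = 0
Divide by 4: r² + 6r + 9 = 0
Factored: (r + 3)² = 0
Repeated root: r = -3
General solution: y = (C₁ + C₂x)e^(-3x)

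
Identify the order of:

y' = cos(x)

The order is 1 (highest derivative is of order 1).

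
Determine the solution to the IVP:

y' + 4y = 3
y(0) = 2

General solution: y = 3/4 + Ce^(-4x)
Applying y(0) = 2: C = 2 - 3/4 = 5/4
Particular solution: y = 3/4 + (5/4)e^(-4x)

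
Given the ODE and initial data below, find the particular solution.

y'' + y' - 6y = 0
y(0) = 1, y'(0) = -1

General solution: y = C₁e^(2x) + C₂e^(-3x)
Applying ICs: C₁ = 2/5, C₂ = 3/5
Particular solution: y = (2/5)e^(2x) + (3/5)e^(-3x)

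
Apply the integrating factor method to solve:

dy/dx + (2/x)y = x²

Using integrating factor method:

General solution: y = (1/5)x^3 + Cx^(-2)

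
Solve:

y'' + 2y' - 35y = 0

Characteristic equation: r² + 2r - 35 = 0
Roots: r = 5, -7 (distinct real)
General solution: y = C₁e^(5x) + C₂e^(-7x)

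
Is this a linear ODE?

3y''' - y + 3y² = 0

No. Nonlinear (y² term)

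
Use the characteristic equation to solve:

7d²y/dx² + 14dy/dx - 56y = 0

Characteristic equation: 7r² + 14r - 56 = 0
Divide by 7: r² + 2r - 8 = 0
Roots: r = 2, -4 (distinct real)
General solution: y = C₁e^(2x) + C₂e^(-4x)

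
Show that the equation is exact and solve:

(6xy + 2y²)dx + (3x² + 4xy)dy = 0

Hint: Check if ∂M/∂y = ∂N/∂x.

Verify exactness: ∂M/∂y = ∂N/∂x ✓
Find F(x,y) such that ∂F/∂x = M, ∂F/∂y = N
Solution: 3x²y + 2xy² = C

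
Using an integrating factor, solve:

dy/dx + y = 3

Using integrating factor method:

General solution: y = 3 + Ce^(-x)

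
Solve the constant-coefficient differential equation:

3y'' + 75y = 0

Characteristic equation: 3r² + 75 = 0
Divide by 3: r² + 25 = 0
Roots: r = ±5i (complex conjugates)
General solution: y = C₁cos(5x) + C₂sin(5x)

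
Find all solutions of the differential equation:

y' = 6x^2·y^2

Separating variables and integrating:
-1/y = 2x^3 + C

General solution: y^-1 = -2x^3 + C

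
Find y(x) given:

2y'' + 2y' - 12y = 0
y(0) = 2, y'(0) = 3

General solution: y = C₁e^(2x) + C₂e^(-3x)
Applying ICs: C₁ = 9/5, C₂ = 1/5
Particular solution: y = (9/5)e^(2x) + (1/5)e^(-3x)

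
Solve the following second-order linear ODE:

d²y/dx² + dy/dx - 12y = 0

Characteristic equation: r² + r - 12 = 0
Roots: r = 3, -4 (distinct real)
General solution: y = C₁e^(3x) + C₂e^(-4x)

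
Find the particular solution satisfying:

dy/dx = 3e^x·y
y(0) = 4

General solution: y = Ce^(3e^x)
Applying IC y(0) = 4:
Particular solution: y = 4e^(3(e^x - 1))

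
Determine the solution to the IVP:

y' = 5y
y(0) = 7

General solution: y = Ce^(5x)
Applying IC y(0) = 7:
Particular solution: y = 7e^(5x)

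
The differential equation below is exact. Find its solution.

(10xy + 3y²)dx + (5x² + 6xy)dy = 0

Verify exactness: ∂M/∂y = ∂N/∂x ✓
Find F(x,y) such that ∂F/∂x = M, ∂F/∂y = N
Solution: 5x²y + 3xy² = C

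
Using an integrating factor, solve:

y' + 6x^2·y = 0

Using integrating factor method:

General solution: y = Ce^(-2x^3)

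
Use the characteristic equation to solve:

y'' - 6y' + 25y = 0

Characteristic equation: r² - 6r + 25 = 0
Roots: r = 3 ± 4i (complex conjugates)
General solution: y = e^(3x)(C₁cos(4x) + C₂sin(4x))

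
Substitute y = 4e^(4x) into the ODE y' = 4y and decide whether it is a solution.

Verification:
y = 4e^(4x)
y' = 16e^(4x)
4y = 16e^(4x)
y' = 4y ✓

Yes, it is a solution.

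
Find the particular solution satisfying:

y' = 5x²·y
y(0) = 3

General solution: y = Ce^(5x³/3)
Applying IC y(0) = 3:
Particular solution: y = 3e^(5x³/3)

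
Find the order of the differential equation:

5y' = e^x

The order is 1 (highest derivative is of order 1).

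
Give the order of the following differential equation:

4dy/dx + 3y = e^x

The order is 1 (highest derivative is of order 1).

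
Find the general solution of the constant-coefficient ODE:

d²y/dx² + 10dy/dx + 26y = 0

Characteristic equation: r² + 10r + 26 = 0
Roots: r = -5 ± i (complex conjugates)
General solution: y = e^(-5x)(C₁cos(x) + C₂sin(x))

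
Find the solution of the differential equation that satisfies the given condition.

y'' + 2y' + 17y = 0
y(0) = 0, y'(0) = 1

General solution: y = e^(-x)(C₁cos(4x) + C₂sin(4x))
Complex roots r = -1 ± 4i
Applying ICs: C₁ = 0, C₂ = 1/4
Particular solution: y = e^(-x)((1/4)sin(4x))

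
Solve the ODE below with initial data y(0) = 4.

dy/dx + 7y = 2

General solution: y = 2/7 + Ce^(-7x)
Applying y(0) = 4: C = 4 - 2/7 = 26/7
Particular solution: y = 2/7 + (26/7)e^(-7x)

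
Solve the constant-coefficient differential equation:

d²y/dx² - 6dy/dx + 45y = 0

Characteristic equation: r² - 6r + 45 = 0
Roots: r = 3 ± 6i (complex conjugates)
General solution: y = e^(3x)(C₁cos(6x) + C₂sin(6x))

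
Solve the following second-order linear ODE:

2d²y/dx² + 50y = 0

Characteristic equation: 2r² + 50 = 0
Divide by 2: r² + 25 = 0
Roots: r = ±5i (complex conjugates)
General solution: y = C₁cos(5x) + C₂sin(5x)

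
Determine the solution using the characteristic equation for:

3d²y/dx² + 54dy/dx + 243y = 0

Characteristic equation: 3r² + 54r + 243 = 0
Divide by 3: r² + 18r + 81 = 0
Factored: (r + 9)² = 0
Repeated root: r = -9
General solution: y = (C₁ + C₂x)e^(-9x)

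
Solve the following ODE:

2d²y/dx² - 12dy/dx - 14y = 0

Characteristic equation: 2r² - 12r - 14 = 0
Divide by 2: r² - 6r - 7 = 0
Roots: r = 7, -1 (distinct real)
General solution: y = C₁e^(7x) + C₂e^(-x)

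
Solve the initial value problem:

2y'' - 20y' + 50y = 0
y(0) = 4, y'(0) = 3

General solution: y = (C₁ + C₂x)e^(5x)
Repeated root r = 5
Applying ICs: C₁ = 4, C₂ = -17
Particular solution: y = (4 - 17x)e^(5x)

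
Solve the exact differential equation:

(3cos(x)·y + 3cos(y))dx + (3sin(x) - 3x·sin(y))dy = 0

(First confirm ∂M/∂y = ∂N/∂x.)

Verify exactness: ∂M/∂y = ∂N/∂x ✓
Find F(x,y) such that ∂F/∂x = M, ∂F/∂y = N
Solution: 3sin(x)·y + 3x·cos(y) = C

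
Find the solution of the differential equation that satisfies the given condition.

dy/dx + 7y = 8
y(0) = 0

General solution: y = 8/7 + Ce^(-7x)
Applying y(0) = 0: C = 0 - 8/7 = -8/7
Particular solution: y = 8/7 - (8/7)e^(-7x)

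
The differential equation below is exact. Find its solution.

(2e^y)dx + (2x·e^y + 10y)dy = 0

Verify exactness: ∂M/∂y = ∂N/∂x ✓
Find F(x,y) such that ∂F/∂x = M, ∂F/∂y = N
Solution: 2x·e^y + 5y² = C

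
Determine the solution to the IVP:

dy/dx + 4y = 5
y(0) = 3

General solution: y = 5/4 + Ce^(-4x)
Applying y(0) = 3: C = 3 - 5/4 = 7/4
Particular solution: y = 5/4 + (7/4)e^(-4x)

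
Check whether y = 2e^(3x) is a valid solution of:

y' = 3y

Verification:
y = 2e^(3x)
y' = 6e^(3x)
3y = 6e^(3x)
y' = 3y ✓

Yes, it is a solution.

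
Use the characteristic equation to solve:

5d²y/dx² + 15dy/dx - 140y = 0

Characteristic equation: 5r² + 15r - 140 = 0
Divide by 5: r² + 3r - 28 = 0
Roots: r = 4, -7 (distinct real)
General solution: y = C₁e^(4x) + C₂e^(-7x)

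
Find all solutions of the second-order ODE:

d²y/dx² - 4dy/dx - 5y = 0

Characteristic equation: r² - 4r - 5 = 0
Roots: r = 5, -1 (distinct real)
General solution: y = C₁e^(5x) + C₂e^(-x)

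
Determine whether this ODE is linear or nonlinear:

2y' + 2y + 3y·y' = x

Nonlinear (product y·y')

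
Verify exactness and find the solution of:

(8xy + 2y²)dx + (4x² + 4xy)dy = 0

Verify exactness: ∂M/∂y = ∂N/∂x ✓
Find F(x,y) such that ∂F/∂x = M, ∂F/∂y = N
Solution: 4x²y + 2xy² = C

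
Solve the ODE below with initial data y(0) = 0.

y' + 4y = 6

General solution: y = 3/2 + Ce^(-4x)
Applying y(0) = 0: C = 0 - 3/2 = -3/2
Particular solution: y = 3/2 - (3/2)e^(-4x)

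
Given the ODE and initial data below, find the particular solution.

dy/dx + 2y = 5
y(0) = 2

General solution: y = 5/2 + Ce^(-2x)
Applying y(0) = 2: C = 2 - 5/2 = -1/2
Particular solution: y = 5/2 - (1/2)e^(-2x)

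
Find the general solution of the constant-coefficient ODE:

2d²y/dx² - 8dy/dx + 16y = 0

Characteristic equation: 2r² - 8r + 16 = 0
Divide by 2: r² - 4r + 8 = 0
Roots: r = 2 ± 2i (complex conjugates)
General solution: y = e^(2x)(C₁cos(2x) + C₂sin(2x))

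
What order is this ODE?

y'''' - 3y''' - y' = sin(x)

The order is 4 (highest derivative is of order 4).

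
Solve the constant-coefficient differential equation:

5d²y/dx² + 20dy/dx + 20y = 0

Characteristic equation: 5r² + 20r + 20 = 0
Divide by 5: r² + 4r + 4 = 0
Factored: (r + 2)² = 0
Repeated root: r = -2
General solution: y = (C₁ + C₂x)e^(-2x)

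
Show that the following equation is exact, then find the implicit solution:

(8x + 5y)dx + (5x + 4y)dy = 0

Verify exactness: ∂M/∂y = ∂N/∂x ✓
Find F(x,y) such that ∂F/∂x = M, ∂F/∂y = N
Solution: 4x² + 5xy + 2y² = C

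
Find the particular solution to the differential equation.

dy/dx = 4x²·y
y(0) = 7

General solution: y = Ce^(4x³/3)
Applying IC y(0) = 7:
Particular solution: y = 7e^(4x³/3)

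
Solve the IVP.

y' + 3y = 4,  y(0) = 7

General solution: y = 4/3 + Ce^(-3x)
Applying y(0) = 7: C = 7 - 4/3 = 17/3
Particular solution: y = 4/3 + (17/3)e^(-3x)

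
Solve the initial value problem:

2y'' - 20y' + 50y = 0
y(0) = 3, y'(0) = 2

General solution: y = (C₁ + C₂x)e^(5x)
Repeated root r = 5
Applying ICs: C₁ = 3, C₂ = -13
Particular solution: y = (3 - 13x)e^(5x)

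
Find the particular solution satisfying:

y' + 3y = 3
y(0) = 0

General solution: y = 1 + Ce^(-3x)
Applying y(0) = 0: C = 0 - 1 = -1
Particular solution: y = 1 - e^(-3x)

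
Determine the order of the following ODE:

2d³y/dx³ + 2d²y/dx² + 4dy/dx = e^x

The order is 3 (highest derivative is of order 3).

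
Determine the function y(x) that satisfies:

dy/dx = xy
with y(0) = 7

General solution: y = Ce^(x²/2)
Applying IC y(0) = 7:
Particular solution: y = 7e^(x²/2)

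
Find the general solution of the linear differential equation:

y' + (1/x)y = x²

Using integrating factor method:

General solution: y = (1/4)x^3 + C/x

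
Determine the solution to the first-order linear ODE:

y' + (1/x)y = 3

Using integrating factor method:

General solution: y = (3/2)x + C/x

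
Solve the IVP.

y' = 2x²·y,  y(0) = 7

General solution: y = Ce^(2x³/3)
Applying IC y(0) = 7:
Particular solution: y = 7e^(2x³/3)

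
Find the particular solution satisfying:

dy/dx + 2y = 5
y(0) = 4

General solution: y = 5/2 + Ce^(-2x)
Applying y(0) = 4: C = 4 - 5/2 = 3/2
Particular solution: y = 5/2 + (3/2)e^(-2x)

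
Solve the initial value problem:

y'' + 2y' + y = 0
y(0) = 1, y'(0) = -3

General solution: y = (C₁ + C₂x)e^(-x)
Repeated root r = -1
Applying ICs: C₁ = 1, C₂ = -2
Particular solution: y = (1 - 2x)e^(-x)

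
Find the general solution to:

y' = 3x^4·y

Separating variables and integrating:
ln|y| = 3x^5/5 + C

General solution: y = Ce^(3x^5/5)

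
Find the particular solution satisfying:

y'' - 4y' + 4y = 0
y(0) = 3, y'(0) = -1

General solution: y = (C₁ + C₂x)e^(2x)
Repeated root r = 2
Applying ICs: C₁ = 3, C₂ = -7
Particular solution: y = (3 - 7x)e^(2x)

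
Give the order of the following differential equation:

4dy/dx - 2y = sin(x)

The order is 1 (highest derivative is of order 1).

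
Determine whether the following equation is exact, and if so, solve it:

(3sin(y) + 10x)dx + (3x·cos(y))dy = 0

Verify exactness: ∂M/∂y = ∂N/∂x ✓
Find F(x,y) such that ∂F/∂x = M, ∂F/∂y = N
Solution: 3x·sin(y) + 5x² = C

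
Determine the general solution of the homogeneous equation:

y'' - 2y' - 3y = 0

Characteristic equation: r² - 2r - 3 = 0
Roots: r = 3, -1 (distinct real)
General solution: y = C₁e^(3x) + C₂e^(-x)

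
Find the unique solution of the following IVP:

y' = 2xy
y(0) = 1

General solution: y = Ce^(x²)
Applying IC y(0) = 1:
Particular solution: y = e^(x²)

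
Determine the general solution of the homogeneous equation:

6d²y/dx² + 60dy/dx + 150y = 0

Characteristic equation: 6r² + 60r + 150 = 0
Divide by 6: r² + 10r + 25 = 0
Factored: (r + 5)² = 0
Repeated root: r = -5
General solution: y = (C₁ + C₂x)e^(-5x)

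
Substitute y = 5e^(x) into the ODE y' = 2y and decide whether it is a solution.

Verification:
y = 5e^(x)
y' = 5e^(x)
But 2y = 10e^(x)
y' ≠ 2y — the derivative does not match

No, it is not a solution.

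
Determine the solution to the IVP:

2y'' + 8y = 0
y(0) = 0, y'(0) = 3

General solution: y = C₁cos(2x) + C₂sin(2x)
Complex roots r = ±2i
Applying ICs: C₁ = 0, C₂ = 3/2
Particular solution: y = (3/2)sin(2x)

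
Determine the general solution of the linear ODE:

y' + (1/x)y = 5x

Using integrating factor method:

General solution: y = (5/3)x^2 + C/x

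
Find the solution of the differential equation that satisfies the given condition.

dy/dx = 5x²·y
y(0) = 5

General solution: y = Ce^(5x³/3)
Applying IC y(0) = 5:
Particular solution: y = 5e^(5x³/3)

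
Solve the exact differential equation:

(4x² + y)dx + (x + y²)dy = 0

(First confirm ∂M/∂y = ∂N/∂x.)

Verify exactness: ∂M/∂y = ∂N/∂x ✓
Find F(x,y) such that ∂F/∂x = M, ∂F/∂y = N
Solution: 4x³/3 + xy + y³/3 = C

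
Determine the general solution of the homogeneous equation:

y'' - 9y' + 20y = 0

Characteristic equation: r² - 9r + 20 = 0
Roots: r = 4, 5 (distinct real)
General solution: y = C₁e^(4x) + C₂e^(5x)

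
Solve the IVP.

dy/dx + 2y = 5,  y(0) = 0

General solution: y = 5/2 + Ce^(-2x)
Applying y(0) = 0: C = 0 - 5/2 = -5/2
Particular solution: y = 5/2 - (5/2)e^(-2x)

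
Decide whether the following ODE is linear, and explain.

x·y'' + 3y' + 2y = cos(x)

Linear (y and its derivatives appear to the first power only, no products of y terms)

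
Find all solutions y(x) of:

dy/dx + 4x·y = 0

Using integrating factor method:

General solution: y = Ce^(-2x^2)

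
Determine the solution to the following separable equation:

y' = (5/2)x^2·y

Separating variables and integrating:
ln|y| = 5x^3/6 + C

General solution: y = Ce^(5x^3/6)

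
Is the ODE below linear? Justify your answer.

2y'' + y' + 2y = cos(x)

Yes. Linear (y and its derivatives appear to the first power only, no products of y terms)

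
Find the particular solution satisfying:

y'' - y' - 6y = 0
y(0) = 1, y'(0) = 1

General solution: y = C₁e^(3x) + C₂e^(-2x)
Applying ICs: C₁ = 3/5, C₂ = 2/5
Particular solution: y = (3/5)e^(3x) + (2/5)e^(-2x)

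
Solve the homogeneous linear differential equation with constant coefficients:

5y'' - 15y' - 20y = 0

Characteristic equation: 5r² - 15r - 20 = 0
Divide by 5: r² - 3r - 4 = 0
Roots: r = 4, -1 (distinct real)
General solution: y = C₁e^(4x) + C₂e^(-x)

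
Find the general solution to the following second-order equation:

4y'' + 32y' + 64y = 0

Characteristic equation: 4r² + 32r + 64 = 0
Divide by 4: r² + 8r + 16 = 0
Factored: (r + 4)² = 0
Repeated root: r = -4
General solution: y = (C₁ + C₂x)e^(-4x)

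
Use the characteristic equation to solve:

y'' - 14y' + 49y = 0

Characteristic equation: r² - 14r + 49 = 0
Factored: (r - 7)² = 0
Repeated root: r = 7
General solution: y = (C₁ + C₂x)e^(7x)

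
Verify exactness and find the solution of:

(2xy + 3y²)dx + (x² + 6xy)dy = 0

Verify exactness: ∂M/∂y = ∂N/∂x ✓
Find F(x,y) such that ∂F/∂x = M, ∂F/∂y = N
Solution: x²y + 3xy² = C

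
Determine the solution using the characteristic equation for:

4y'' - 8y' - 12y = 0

Characteristic equation: 4r² - 8r - 12 = 0
Divide by 4: r² - 2r - 3 = 0
Roots: r = 3, -1 (distinct real)
General solution: y = C₁e^(3x) + C₂e^(-x)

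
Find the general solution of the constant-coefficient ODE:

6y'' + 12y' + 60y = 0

Characteristic equation: 6r² + 12r + 60 = 0
Divide by 6: r² + 2r + 10 = 0
Roots: r = -1 ± 3i (complex conjugates)
General solution: y = e^(-x)(C₁cos(3x) + C₂sin(3x))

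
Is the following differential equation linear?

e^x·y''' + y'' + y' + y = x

Yes. Linear (y and its derivatives appear to the first power only, no products of y terms)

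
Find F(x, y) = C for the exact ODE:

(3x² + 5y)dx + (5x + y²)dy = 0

Verify exactness: ∂M/∂y = ∂N/∂x ✓
Find F(x,y) such that ∂F/∂x = M, ∂F/∂y = N
Solution: x³ + 5xy + y³/3 = C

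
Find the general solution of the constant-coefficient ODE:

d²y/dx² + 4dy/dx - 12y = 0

Characteristic equation: r² + 4r - 12 = 0
Roots: r = 2, -6 (distinct real)
General solution: y = C₁e^(2x) + C₂e^(-6x)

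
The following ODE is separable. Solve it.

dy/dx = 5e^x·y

Separating variables and integrating:
ln|y| = 5e^x + C

General solution: y = Ce^(5e^x)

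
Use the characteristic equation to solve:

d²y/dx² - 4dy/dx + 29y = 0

Characteristic equation: r² - 4r + 29 = 0
Roots: r = 2 ± 5i (complex conjugates)
General solution: y = e^(2x)(C₁cos(5x) + C₂sin(5x))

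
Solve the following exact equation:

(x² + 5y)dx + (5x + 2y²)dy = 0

Verify exactness: ∂M/∂y = ∂N/∂x ✓
Find F(x,y) such that ∂F/∂x = M, ∂F/∂y = N
Solution: x³/3 + 5xy + 2y³/3 = C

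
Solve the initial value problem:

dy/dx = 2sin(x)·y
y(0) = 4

General solution: y = Ce^(-2cos(x))
Applying IC y(0) = 4:
Particular solution: y = 4e^(2(1-cos(x)))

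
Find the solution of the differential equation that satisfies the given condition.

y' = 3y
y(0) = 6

General solution: y = Ce^(3x)
Applying IC y(0) = 6:
Particular solution: y = 6e^(3x)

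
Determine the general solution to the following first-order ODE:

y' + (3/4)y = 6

Using integrating factor method:

General solution: y = 8 + Ce^(-3x/4)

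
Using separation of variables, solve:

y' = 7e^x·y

Separating variables and integrating:
ln|y| = 7e^x + C

General solution: y = Ce^(7e^x)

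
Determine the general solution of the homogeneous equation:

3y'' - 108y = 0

Characteristic equation: 3r² - 108 = 0
Divide by 3: r² - 36 = 0
Roots: r = 6, -6 (distinct real)
General solution: y = C₁e^(6x) + C₂e^(-6x)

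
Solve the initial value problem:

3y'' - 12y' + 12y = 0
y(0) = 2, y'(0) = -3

General solution: y = (C₁ + C₂x)e^(2x)
Repeated root r = 2
Applying ICs: C₁ = 2, C₂ = -7
Particular solution: y = (2 - 7x)e^(2x)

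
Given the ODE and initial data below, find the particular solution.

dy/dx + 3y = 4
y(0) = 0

General solution: y = 4/3 + Ce^(-3x)
Applying y(0) = 0: C = 0 - 4/3 = -4/3
Particular solution: y = 4/3 - (4/3)e^(-3x)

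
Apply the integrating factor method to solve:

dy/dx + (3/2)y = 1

Using integrating factor method:

General solution: y = 2/3 + Ce^(-3x/2)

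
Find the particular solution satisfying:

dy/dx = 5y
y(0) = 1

General solution: y = Ce^(5x)
Applying IC y(0) = 1:
Particular solution: y = e^(5x)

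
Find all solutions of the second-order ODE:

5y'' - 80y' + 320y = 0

Characteristic equation: 5r² - 80r + 320 = 0
Divide by 5: r² - 16r + 64 = 0
Factored: (r - 8)² = 0
Repeated root: r = 8
General solution: y = (C₁ + C₂x)e^(8x)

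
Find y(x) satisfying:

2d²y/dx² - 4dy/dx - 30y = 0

Characteristic equation: 2r² - 4r - 30 = 0
Divide by 2: r² - 2r - 15 = 0
Roots: r = 5, -3 (distinct real)
General solution: y = C₁e^(5x) + C₂e^(-3x)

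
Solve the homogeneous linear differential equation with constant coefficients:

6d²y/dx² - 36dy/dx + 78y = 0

Characteristic equation: 6r² - 36r + 78 = 0
Divide by 6: r² - 6r + 13 = 0
Roots: r = 3 ± 2i (complex conjugates)
General solution: y = e^(3x)(C₁cos(2x) + C₂sin(2x))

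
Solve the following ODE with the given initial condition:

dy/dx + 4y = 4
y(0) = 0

General solution: y = 1 + Ce^(-4x)
Applying y(0) = 0: C = 0 - 1 = -1
Particular solution: y = 1 - e^(-4x)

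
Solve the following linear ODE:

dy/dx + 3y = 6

Using integrating factor method:

General solution: y = 2 + Ce^(-3x)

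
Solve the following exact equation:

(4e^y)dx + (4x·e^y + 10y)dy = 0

Verify exactness: ∂M/∂y = ∂N/∂x ✓
Find F(x,y) such that ∂F/∂x = M, ∂F/∂y = N
Solution: 4x·e^y + 5y² = C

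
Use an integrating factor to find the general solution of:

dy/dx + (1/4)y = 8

Using integrating factor method:

General solution: y = 32 + Ce^(-x/4)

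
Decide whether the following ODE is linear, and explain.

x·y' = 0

Linear (y and its derivatives appear to the first power only, no products of y terms)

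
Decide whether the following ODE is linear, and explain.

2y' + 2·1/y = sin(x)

Nonlinear (1/y term)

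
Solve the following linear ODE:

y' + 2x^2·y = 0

Using integrating factor method:

General solution: y = Ce^(-2x^3/3)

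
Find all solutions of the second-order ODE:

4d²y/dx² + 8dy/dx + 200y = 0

Characteristic equation: 4r² + 8r + 200 = 0
Divide by 4: r² + 2r + 50 = 0
Roots: r = -1 ± 7i (complex conjugates)
General solution: y = e^(-x)(C₁cos(7x) + C₂sin(7x))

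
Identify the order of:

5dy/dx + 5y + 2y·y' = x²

The order is 1 (highest derivative is of order 1).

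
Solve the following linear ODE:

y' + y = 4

Using integrating factor method:

General solution: y = 4 + Ce^(-x)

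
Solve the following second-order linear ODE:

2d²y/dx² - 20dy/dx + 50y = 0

Characteristic equation: 2r² - 20r + 50 = 0
Divide by 2: r² - 10r + 25 = 0
Factored: (r - 5)² = 0
Repeated root: r = 5
General solution: y = (C₁ + C₂x)e^(5x)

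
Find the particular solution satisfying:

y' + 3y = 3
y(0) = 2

General solution: y = 1 + Ce^(-3x)
Applying y(0) = 2: C = 2 - 1 = 1
Particular solution: y = 1 + e^(-3x)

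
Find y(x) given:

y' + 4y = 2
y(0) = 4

General solution: y = 1/2 + Ce^(-4x)
Applying y(0) = 4: C = 4 - 1/2 = 7/2
Particular solution: y = 1/2 + (7/2)e^(-4x)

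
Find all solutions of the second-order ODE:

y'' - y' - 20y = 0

Characteristic equation: r² - r - 20 = 0
Roots: r = 5, -4 (distinct real)
General solution: y = C₁e^(5x) + C₂e^(-4x)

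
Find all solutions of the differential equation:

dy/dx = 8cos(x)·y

Separating variables and integrating:
ln|y| = 8sin(x) + C

General solution: y = Ce^(8sin(x))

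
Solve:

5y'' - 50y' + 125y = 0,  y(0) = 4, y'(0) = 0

General solution: y = (C₁ + C₂x)e^(5x)
Repeated root r = 5
Applying ICs: C₁ = 4, C₂ = -20
Particular solution: y = (4 - 20x)e^(5x)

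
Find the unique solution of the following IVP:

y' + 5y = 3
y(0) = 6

General solution: y = 3/5 + Ce^(-5x)
Applying y(0) = 6: C = 6 - 3/5 = 27/5
Particular solution: y = 3/5 + (27/5)e^(-5x)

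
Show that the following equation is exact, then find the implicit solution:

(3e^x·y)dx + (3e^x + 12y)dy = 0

Verify exactness: ∂M/∂y = ∂N/∂x ✓
Find F(x,y) such that ∂F/∂x = M, ∂F/∂y = N
Solution: 3e^x·y + 6y² = C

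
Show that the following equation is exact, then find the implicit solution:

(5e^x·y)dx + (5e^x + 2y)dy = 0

Verify exactness: ∂M/∂y = ∂N/∂x ✓
Find F(x,y) such that ∂F/∂x = M, ∂F/∂y = N
Solution: 5e^x·y + y² = C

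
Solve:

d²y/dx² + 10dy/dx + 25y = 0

Characteristic equation: r² + 10r + 25 = 0
Factored: (r + 5)² = 0
Repeated root: r = -5
General solution: y = (C₁ + C₂x)e^(-5x)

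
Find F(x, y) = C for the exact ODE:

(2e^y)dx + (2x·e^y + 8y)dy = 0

Verify exactness: ∂M/∂y = ∂N/∂x ✓
Find F(x,y) such that ∂F/∂x = M, ∂F/∂y = N
Solution: 2x·e^y + 4y² = C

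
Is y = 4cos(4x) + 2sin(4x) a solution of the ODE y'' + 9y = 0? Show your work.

Verification:
y'' = -64cos(4x) - 32sin(4x)
y'' + 9y ≠ 0 (frequency mismatch: got 16 instead of 9)

No, it is not a solution.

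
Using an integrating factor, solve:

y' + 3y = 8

Using integrating factor method:

General solution: y = 8/3 + Ce^(-3x)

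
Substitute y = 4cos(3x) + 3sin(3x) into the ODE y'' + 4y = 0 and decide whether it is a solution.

Verification:
y'' = -36cos(3x) - 27sin(3x)
y'' + 4y ≠ 0 (frequency mismatch: got 9 instead of 4)

No, it is not a solution.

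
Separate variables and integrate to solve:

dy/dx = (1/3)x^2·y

Separating variables and integrating:
ln|y| = x^3/9 + C

General solution: y = Ce^(x^3/9)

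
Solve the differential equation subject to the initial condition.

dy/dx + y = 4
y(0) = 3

General solution: y = 4 + Ce^(-x)
Applying y(0) = 3: C = 3 - 4 = -1
Particular solution: y = 4 - e^(-x)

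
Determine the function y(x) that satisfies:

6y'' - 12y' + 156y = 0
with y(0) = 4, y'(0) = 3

General solution: y = e^x(C₁cos(5x) + C₂sin(5x))
Complex roots r = 1 ± 5i
Applying ICs: C₁ = 4, C₂ = -1/5
Particular solution: y = e^x(4cos(5x) - (1/5)sin(5x))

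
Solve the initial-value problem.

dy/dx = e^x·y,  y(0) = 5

General solution: y = Ce^(e^x)
Applying IC y(0) = 5:
Particular solution: y = 5e^(e^x - 1)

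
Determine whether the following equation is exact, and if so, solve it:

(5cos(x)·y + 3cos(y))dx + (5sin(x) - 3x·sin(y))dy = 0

Verify exactness: ∂M/∂y = ∂N/∂x ✓
Find F(x,y) such that ∂F/∂x = M, ∂F/∂y = N
Solution: 5sin(x)·y + 3x·cos(y) = C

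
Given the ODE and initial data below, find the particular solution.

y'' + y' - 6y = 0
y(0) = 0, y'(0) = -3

General solution: y = C₁e^(2x) + C₂e^(-3x)
Applying ICs: C₁ = -3/5, C₂ = 3/5
Particular solution: y = -(3/5)e^(2x) + (3/5)e^(-3x)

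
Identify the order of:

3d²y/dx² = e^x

The order is 2 (highest derivative is of order 2).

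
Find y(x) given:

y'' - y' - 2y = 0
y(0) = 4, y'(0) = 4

General solution: y = C₁e^(2x) + C₂e^(-x)
Applying ICs: C₁ = 8/3, C₂ = 4/3
Particular solution: y = (8/3)e^(2x) + (4/3)e^(-x)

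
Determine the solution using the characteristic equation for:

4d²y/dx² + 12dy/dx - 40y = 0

Characteristic equation: 4r² + 12r - 40 = 0
Divide by 4: r² + 3r - 10 = 0
Roots: r = 2, -5 (distinct real)
General solution: y = C₁e^(2x) + C₂e^(-5x)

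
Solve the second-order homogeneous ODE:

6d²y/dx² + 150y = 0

Characteristic equation: 6r² + 150 = 0
Divide by 6: r² + 25 = 0
Roots: r = ±5i (complex conjugates)
General solution: y = C₁cos(5x) + C₂sin(5x)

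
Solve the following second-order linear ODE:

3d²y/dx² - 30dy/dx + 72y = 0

Characteristic equation: 3r² - 30r + 72 = 0
Divide by 3: r² - 10r + 24 = 0
Roots: r = 6, 4 (distinct real)
General solution: y = C₁e^(6x) + C₂e^(4x)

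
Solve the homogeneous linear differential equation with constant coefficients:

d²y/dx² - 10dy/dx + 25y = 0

Characteristic equation: r² - 10r + 25 = 0
Factored: (r - 5)² = 0
Repeated root: r = 5
General solution: y = (C₁ + C₂x)e^(5x)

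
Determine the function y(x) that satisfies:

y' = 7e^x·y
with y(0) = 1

General solution: y = Ce^(7e^x)
Applying IC y(0) = 1:
Particular solution: y = e^(7(e^x - 1))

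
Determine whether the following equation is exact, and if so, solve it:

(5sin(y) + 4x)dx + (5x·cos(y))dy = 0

Verify exactness: ∂M/∂y = ∂N/∂x ✓
Find F(x,y) such that ∂F/∂x = M, ∂F/∂y = N
Solution: 5x·sin(y) + 2x² = C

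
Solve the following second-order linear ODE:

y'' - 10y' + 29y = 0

Characteristic equation: r² - 10r + 29 = 0
Roots: r = 5 ± 2i (complex conjugates)
General solution: y = e^(5x)(C₁cos(2x) + C₂sin(2x))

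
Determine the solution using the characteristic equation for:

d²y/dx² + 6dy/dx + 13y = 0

Characteristic equation: r² + 6r + 13 = 0
Roots: r = -3 ± 2i (complex conjugates)
General solution: y = e^(-3x)(C₁cos(2x) + C₂sin(2x))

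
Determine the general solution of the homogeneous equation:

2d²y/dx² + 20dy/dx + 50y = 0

Characteristic equation: 2r² + 20r + 50 = 0
Divide by 2: r² + 10r + 25 = 0
Factored: (r + 5)² = 0
Repeated root: r = -5
General solution: y = (C₁ + C₂x)e^(-5x)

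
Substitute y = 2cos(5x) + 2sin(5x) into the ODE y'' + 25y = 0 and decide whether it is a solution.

Verification:
y'' = -50cos(5x) - 50sin(5x)
y'' + 25y = 0 ✓

Yes, it is a solution.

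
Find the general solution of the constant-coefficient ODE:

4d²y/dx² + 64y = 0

Characteristic equation: 4r² + 64 = 0
Divide by 4: r² + 16 = 0
Roots: r = ±4i (complex conjugates)
General solution: y = C₁cos(4x) + C₂sin(4x)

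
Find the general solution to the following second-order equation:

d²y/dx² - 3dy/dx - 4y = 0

Characteristic equation: r² - 3r - 4 = 0
Roots: r = 4, -1 (distinct real)
General solution: y = C₁e^(4x) + C₂e^(-x)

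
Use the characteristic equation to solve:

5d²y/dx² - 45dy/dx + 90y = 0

Characteristic equation: 5r² - 45r + 90 = 0
Divide by 5: r² - 9r + 18 = 0
Roots: r = 3, 6 (distinct real)
General solution: y = C₁e^(3x) + C₂e^(6x)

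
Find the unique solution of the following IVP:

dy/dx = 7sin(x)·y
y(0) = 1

General solution: y = Ce^(-7cos(x))
Applying IC y(0) = 1:
Particular solution: y = e^(7(1-cos(x)))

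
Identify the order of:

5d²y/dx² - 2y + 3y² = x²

The order is 2 (highest derivative is of order 2).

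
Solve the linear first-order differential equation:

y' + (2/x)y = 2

Using integrating factor method:

General solution: y = (2/3)x + Cx^(-2)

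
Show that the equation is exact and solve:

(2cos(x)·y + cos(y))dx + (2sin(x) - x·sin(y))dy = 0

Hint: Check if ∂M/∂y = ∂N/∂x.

Verify exactness: ∂M/∂y = ∂N/∂x ✓
Find F(x,y) such that ∂F/∂x = M, ∂F/∂y = N
Solution: 2sin(x)·y + x·cos(y) = C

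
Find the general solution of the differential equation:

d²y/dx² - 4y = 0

Characteristic equation: r² - 4 = 0
Roots: r = 2, -2 (distinct real)
General solution: y = C₁e^(2x) + C₂e^(-2x)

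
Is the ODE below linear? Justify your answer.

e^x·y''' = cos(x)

Yes. Linear (y and its derivatives appear to the first power only, no products of y terms)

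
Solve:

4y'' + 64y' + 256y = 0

Characteristic equation: 4r² + 64r + 256 = 0
Divide by 4: r² + 16r + 64 = 0
Factored: (r + 8)² = 0
Repeated root: r = -8
General solution: y = (C₁ + C₂x)e^(-8x)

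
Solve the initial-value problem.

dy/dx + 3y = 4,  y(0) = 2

General solution: y = 4/3 + Ce^(-3x)
Applying y(0) = 2: C = 2 - 4/3 = 2/3
Particular solution: y = 4/3 + (2/3)e^(-3x)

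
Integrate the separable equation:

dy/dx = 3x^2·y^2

Separating variables and integrating:
-1/y = x^3 + C

General solution: y^-1 = -x^3 + C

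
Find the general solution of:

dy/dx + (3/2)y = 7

Using integrating factor method:

General solution: y = 14/3 + Ce^(-3x/2)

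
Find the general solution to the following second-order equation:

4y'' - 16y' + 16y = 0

Characteristic equation: 4r² - 16r + 16 = 0
Divide by 4: r² - 4r + 4 = 0
Factored: (r - 2)² = 0
Repeated root: r = 2
General solution: y = (C₁ + C₂x)e^(2x)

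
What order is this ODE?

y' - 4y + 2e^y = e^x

The order is 1 (highest derivative is of order 1).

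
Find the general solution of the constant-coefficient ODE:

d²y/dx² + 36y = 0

Characteristic equation: r² + 36 = 0
Roots: r = ±6i (complex conjugates)
General solution: y = C₁cos(6x) + C₂sin(6x)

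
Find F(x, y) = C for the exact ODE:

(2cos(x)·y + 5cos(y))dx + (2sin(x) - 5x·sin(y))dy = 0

Verify exactness: ∂M/∂y = ∂N/∂x ✓
Find F(x,y) such that ∂F/∂x = M, ∂F/∂y = N
Solution: 2sin(x)·y + 5x·cos(y) = C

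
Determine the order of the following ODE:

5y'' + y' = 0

The order is 2 (highest derivative is of order 2).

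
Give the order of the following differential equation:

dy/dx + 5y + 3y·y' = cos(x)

The order is 1 (highest derivative is of order 1).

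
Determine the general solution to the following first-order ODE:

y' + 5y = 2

Using integrating factor method:

General solution: y = 2/5 + Ce^(-5x)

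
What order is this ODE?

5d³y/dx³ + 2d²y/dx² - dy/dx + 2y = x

The order is 3 (highest derivative is of order 3).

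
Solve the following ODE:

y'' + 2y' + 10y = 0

Characteristic equation: r² + 2r + 10 = 0
Roots: r = -1 ± 3i (complex conjugates)
General solution: y = e^(-x)(C₁cos(3x) + C₂sin(3x))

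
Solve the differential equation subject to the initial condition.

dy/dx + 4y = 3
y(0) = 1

General solution: y = 3/4 + Ce^(-4x)
Applying y(0) = 1: C = 1 - 3/4 = 1/4
Particular solution: y = 3/4 + (1/4)e^(-4x)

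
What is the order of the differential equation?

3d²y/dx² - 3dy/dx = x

The order is 2 (highest derivative is of order 2).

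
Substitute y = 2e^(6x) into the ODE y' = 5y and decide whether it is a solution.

Verification:
y = 2e^(6x)
y' = 12e^(6x)
But 5y = 10e^(6x)
y' ≠ 5y — the derivative does not match

No, it is not a solution.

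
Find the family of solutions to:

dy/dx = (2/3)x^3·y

Separating variables and integrating:
ln|y| = x^4/6 + C

General solution: y = Ce^(x^4/6)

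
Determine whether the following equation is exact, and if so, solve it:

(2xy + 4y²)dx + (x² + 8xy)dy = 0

Verify exactness: ∂M/∂y = ∂N/∂x ✓
Find F(x,y) such that ∂F/∂x = M, ∂F/∂y = N
Solution: x²y + 4xy² = C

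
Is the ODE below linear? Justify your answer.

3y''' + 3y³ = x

No. Nonlinear (y³ term)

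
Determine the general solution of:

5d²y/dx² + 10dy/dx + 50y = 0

Characteristic equation: 5r² + 10r + 50 = 0
Divide by 5: r² + 2r + 10 = 0
Roots: r = -1 ± 3i (complex conjugates)
General solution: y = e^(-x)(C₁cos(3x) + C₂sin(3x))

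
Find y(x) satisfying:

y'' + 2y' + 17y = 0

Characteristic equation: r² + 2r + 17 = 0
Roots: r = -1 ± 4i (complex conjugates)
General solution: y = e^(-x)(C₁cos(4x) + C₂sin(4x))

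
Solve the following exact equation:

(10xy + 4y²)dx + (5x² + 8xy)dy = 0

Verify exactness: ∂M/∂y = ∂N/∂x ✓
Find F(x,y) such that ∂F/∂x = M, ∂F/∂y = N
Solution: 5x²y + 4xy² = C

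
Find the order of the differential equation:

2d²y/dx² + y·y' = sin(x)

The order is 2 (highest derivative is of order 2).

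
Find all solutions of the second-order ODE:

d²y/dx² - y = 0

Characteristic equation: r² - 1 = 0
Roots: r = 1, -1 (distinct real)
General solution: y = C₁e^x + C₂e^(-x)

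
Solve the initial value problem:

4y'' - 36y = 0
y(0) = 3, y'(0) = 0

General solution: y = C₁e^(3x) + C₂e^(-3x)
Applying ICs: C₁ = 3/2, C₂ = 3/2
Particular solution: y = (3/2)e^(3x) + (3/2)e^(-3x)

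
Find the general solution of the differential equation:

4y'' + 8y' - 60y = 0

Characteristic equation: 4r² + 8r - 60 = 0
Divide by 4: r² + 2r - 15 = 0
Roots: r = 3, -5 (distinct real)
General solution: y = C₁e^(3x) + C₂e^(-5x)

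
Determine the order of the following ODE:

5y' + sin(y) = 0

The order is 1 (highest derivative is of order 1).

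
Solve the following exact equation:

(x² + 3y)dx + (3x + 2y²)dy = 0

Verify exactness: ∂M/∂y = ∂N/∂x ✓
Find F(x,y) such that ∂F/∂x = M, ∂F/∂y = N
Solution: x³/3 + 3xy + 2y³/3 = C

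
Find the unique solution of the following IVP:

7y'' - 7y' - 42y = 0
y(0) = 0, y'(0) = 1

General solution: y = C₁e^(3x) + C₂e^(-2x)
Applying ICs: C₁ = 1/5, C₂ = -1/5
Particular solution: y = (1/5)e^(3x) - (1/5)e^(-2x)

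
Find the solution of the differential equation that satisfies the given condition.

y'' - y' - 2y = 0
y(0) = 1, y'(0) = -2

General solution: y = C₁e^(2x) + C₂e^(-x)
Applying ICs: C₁ = -1/3, C₂ = 4/3
Particular solution: y = -(1/3)e^(2x) + (4/3)e^(-x)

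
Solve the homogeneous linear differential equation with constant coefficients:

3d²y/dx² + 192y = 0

Characteristic equation: 3r² + 192 = 0
Divide by 3: r² + 64 = 0
Roots: r = ±8i (complex conjugates)
General solution: y = C₁cos(8x) + C₂sin(8x)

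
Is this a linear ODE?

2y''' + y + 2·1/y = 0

No. Nonlinear (1/y term)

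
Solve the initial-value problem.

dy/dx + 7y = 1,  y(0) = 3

General solution: y = 1/7 + Ce^(-7x)
Applying y(0) = 3: C = 3 - 1/7 = 20/7
Particular solution: y = 1/7 + (20/7)e^(-7x)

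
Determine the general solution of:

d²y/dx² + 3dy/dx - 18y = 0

Characteristic equation: r² + 3r - 18 = 0
Roots: r = 3, -6 (distinct real)
General solution: y = C₁e^(3x) + C₂e^(-6x)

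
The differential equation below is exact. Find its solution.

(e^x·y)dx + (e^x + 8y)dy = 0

Verify exactness: ∂M/∂y = ∂N/∂x ✓
Find F(x,y) such that ∂F/∂x = M, ∂F/∂y = N
Solution: e^x·y + 4y² = C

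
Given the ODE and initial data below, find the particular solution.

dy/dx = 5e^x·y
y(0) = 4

General solution: y = Ce^(5e^x)
Applying IC y(0) = 4:
Particular solution: y = 4e^(5(e^x - 1))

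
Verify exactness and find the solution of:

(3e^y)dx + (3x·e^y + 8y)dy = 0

Verify exactness: ∂M/∂y = ∂N/∂x ✓
Find F(x,y) such that ∂F/∂x = M, ∂F/∂y = N
Solution: 3x·e^y + 4y² = C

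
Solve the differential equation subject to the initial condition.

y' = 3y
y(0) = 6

General solution: y = Ce^(3x)
Applying IC y(0) = 6:
Particular solution: y = 6e^(3x)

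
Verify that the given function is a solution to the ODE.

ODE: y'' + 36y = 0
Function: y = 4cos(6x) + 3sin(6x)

Verification:
y'' = -144cos(6x) - 108sin(6x)
y'' + 36y = 0 ✓

Yes, it is a solution.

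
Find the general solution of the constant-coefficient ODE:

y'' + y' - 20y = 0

Characteristic equation: r² + r - 20 = 0
Roots: r = 4, -5 (distinct real)
General solution: y = C₁e^(4x) + C₂e^(-5x)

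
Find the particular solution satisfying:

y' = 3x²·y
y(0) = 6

General solution: y = Ce^(x³)
Applying IC y(0) = 6:
Particular solution: y = 6e^(x³)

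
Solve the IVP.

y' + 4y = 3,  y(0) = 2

General solution: y = 3/4 + Ce^(-4x)
Applying y(0) = 2: C = 2 - 3/4 = 5/4
Particular solution: y = 3/4 + (5/4)e^(-4x)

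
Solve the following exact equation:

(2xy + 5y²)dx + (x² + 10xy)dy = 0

Verify exactness: ∂M/∂y = ∂N/∂x ✓
Find F(x,y) such that ∂F/∂x = M, ∂F/∂y = N
Solution: x²y + 5xy² = C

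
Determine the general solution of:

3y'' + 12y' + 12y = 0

Characteristic equation: 3r² + 12r + 12 = 0
Divide by 3: r² + 4r + 4 = 0
Factored: (r + 2)² = 0
Repeated root: r = -2
General solution: y = (C₁ + C₂x)e^(-2x)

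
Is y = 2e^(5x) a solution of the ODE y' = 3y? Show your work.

Verification:
y = 2e^(5x)
y' = 10e^(5x)
But 3y = 6e^(5x)
y' ≠ 3y — the derivative does not match

No, it is not a solution.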